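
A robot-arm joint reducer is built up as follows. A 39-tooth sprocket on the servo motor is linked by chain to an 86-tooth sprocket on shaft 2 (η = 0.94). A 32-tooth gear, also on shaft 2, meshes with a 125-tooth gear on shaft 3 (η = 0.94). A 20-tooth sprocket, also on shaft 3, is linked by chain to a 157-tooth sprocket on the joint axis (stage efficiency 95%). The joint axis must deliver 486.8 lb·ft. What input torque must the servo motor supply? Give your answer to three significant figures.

Overall ratio R = 2.2051 × 3.9062 × 7.85 = 67.618; overall efficiency η = 0.94 × 0.94 × 0.95 = 0.8394.
Input torque = output torque / (R × η) = 486.8 / (67.618 × 0.8394) = 8.5765 lb·ft.

8.58 lb·ft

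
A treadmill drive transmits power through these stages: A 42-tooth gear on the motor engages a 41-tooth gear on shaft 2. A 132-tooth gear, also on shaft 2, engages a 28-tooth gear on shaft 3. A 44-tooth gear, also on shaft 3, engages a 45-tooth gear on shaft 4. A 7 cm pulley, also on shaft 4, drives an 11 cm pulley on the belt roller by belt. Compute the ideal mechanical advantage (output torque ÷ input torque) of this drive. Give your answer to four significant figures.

Each stage contributes driven/driver: gear mesh 41/42 = 0.97619, gear mesh 28/132 = 0.21212, gear mesh 45/44 = 1.0227, belt 11/7 = 1.5714.
Overall: 0.97619 × 0.21212 × 1.0227 × 1.5714 = 0.33279.

0.3328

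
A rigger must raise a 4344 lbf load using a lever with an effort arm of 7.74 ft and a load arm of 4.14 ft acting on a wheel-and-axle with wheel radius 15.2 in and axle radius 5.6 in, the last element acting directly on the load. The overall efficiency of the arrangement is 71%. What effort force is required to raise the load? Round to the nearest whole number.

Lever MA = effort arm / load arm = 7.74/4.14 = 1.8696.
Wheel-and-axle MA = R/r = 15.2/5.6 = 2.7143.
Combined ideal MA = 1.8696 × 2.7143 = 5.0745.
Actual MA = 5.0745 × 0.71 = 3.6029.
Effort = load / actual MA = 4344 / 3.6029 = 1205.7 lbf.

1206 lbf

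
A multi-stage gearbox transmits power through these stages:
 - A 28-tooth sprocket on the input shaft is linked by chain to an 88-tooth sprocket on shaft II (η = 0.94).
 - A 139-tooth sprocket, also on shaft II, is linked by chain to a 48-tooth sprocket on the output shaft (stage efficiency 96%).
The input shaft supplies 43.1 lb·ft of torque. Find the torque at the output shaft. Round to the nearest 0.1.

42.2 lb·ft

After the chain (88/28): 43.1 × 3.1429 × 0.94 = 127.33 lb·ft
After the chain (48/139): 127.33 × 0.34532 × 0.96 = 42.211 lb·ft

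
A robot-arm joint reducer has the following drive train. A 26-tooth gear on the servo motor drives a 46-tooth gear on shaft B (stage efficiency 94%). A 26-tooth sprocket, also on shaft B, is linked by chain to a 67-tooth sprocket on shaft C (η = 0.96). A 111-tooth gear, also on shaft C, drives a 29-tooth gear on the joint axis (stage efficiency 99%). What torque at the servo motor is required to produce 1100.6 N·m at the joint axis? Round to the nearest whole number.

1034 N·m

Overall ratio R = 1.7692 × 2.5769 × 0.26126 = 1.1911; overall efficiency η = 0.94 × 0.96 × 0.99 = 0.8934.
Input torque = output torque / (R × η) = 1100.6 / (1.1911 × 0.8934) = 1034.3 N·m.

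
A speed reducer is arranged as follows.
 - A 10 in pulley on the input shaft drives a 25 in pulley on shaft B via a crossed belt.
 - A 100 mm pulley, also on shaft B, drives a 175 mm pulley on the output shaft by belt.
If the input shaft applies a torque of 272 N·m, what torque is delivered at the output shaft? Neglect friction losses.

1190 N·m

After the belt (25/10): 272 × 2.5 = 680 N·m
After the belt (175/100): 680 × 1.75 = 1190 N·m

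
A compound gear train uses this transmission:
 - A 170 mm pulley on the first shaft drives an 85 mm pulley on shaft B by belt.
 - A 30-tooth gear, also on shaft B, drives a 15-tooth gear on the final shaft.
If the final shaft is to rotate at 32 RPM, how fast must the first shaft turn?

8 RPM

Overall ratio R = 0.5 × 0.5 = 0.25.
Required input speed = output speed × R = 32 × 0.25 = 8 RPM.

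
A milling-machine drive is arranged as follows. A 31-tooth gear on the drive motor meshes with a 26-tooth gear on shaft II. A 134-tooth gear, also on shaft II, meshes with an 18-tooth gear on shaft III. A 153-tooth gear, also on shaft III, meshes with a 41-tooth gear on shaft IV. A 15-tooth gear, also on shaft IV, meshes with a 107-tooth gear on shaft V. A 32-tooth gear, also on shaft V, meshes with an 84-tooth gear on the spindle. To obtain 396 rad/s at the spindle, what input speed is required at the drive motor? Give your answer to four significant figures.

Overall ratio R = 0.83871 × 0.13433 × 0.26797 × 7.1333 × 2.625 = 0.56532.
Required input speed = output speed × R = 396 × 0.56532 = 223.87 rad/s.

223.9 rad/s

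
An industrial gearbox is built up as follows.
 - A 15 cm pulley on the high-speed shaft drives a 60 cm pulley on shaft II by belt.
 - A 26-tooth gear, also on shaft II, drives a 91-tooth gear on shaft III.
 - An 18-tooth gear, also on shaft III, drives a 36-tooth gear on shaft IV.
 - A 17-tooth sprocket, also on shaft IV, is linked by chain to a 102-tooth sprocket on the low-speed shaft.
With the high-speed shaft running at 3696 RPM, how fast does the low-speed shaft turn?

the high-speed shaft → shaft II (belt, 60/15): 3696 ÷ 4 = 924 RPM
shaft II → shaft III (gear mesh, 91/26): 924 ÷ 3.5 = 264 RPM
shaft III → shaft IV (gear mesh, 36/18): 264 ÷ 2 = 132 RPM
shaft IV → the low-speed shaft (chain, 102/17): 132 ÷ 6 = 22 RPM

22 RPM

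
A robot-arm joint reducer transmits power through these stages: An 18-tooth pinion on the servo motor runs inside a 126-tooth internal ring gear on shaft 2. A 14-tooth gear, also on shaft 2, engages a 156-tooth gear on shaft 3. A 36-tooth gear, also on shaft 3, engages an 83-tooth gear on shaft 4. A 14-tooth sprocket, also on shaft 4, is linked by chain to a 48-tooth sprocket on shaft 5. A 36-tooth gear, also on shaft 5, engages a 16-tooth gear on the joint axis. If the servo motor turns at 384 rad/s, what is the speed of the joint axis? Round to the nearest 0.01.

internal gear 126/18 = 7 → 384/7 = 54.857 rad/s
gear mesh 156/14 = 11.143 → 54.857/11.143 = 4.9231 rad/s
gear mesh 83/36 = 2.3056 → 4.9231/2.3056 = 2.1353 rad/s
chain 48/14 = 3.4286 → 2.1353/3.4286 = 0.6228 rad/s
gear mesh 16/36 = 0.44444 → 0.6228/0.44444 = 1.4013 rad/s

1.40 rad/s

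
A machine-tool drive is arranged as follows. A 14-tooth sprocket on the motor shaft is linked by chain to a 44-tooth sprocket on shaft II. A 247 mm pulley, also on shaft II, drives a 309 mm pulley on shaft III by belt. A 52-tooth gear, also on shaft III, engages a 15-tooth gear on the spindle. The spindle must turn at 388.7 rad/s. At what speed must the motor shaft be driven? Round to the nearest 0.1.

440.8 rad/s

Overall ratio R = 3.1429 × 1.251 × 0.28846 = 1.1342.
Required input speed = output speed × R = 388.7 × 1.1342 = 440.85 rad/s.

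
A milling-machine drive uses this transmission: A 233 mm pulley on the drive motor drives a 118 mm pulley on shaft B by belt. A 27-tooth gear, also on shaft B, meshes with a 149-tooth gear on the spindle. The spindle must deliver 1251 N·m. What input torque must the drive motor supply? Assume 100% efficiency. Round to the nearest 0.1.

447.6 N·m

Overall ratio R = 0.50644 × 5.5185 = 2.7948.
Input torque = output torque / R = 1251 / 2.7948 = 447.62 N·m.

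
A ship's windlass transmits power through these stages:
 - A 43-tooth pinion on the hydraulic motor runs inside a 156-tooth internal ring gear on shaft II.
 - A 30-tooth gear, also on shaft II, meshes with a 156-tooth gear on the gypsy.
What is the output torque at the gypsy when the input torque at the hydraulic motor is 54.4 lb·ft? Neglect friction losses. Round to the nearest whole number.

internal gear 156/43 = 3.6279 → τ = 54.4·3.6279 = 197.36 lb·ft
gear mesh 156/30 = 5.2 → τ = 197.36·5.2 = 1026.3 lb·ft

1026 lb·ft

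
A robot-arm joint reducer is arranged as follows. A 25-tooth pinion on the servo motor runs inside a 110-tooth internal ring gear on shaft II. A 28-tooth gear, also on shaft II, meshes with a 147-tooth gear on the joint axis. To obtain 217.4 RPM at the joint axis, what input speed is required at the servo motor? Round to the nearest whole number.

5022 RPM

Overall ratio R = 4.4 × 5.25 = 23.1.
Required input speed = output speed × R = 217.4 × 23.1 = 5021.9 RPM.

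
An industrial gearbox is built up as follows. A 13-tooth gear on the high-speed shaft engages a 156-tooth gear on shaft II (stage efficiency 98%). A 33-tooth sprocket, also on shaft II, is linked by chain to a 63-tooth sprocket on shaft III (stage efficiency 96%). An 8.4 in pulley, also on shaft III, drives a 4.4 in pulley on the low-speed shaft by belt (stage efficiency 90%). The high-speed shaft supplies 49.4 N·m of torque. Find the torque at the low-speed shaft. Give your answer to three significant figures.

gear mesh 156/13 = 12 → τ = 49.4·12·0.98 = 580.94 N·m
chain 63/33 = 1.9091 → τ = 580.94·1.9091·0.96 = 1064.7 N·m
belt 4.4/8.4 = 0.52381 → τ = 1064.7·0.52381·0.90 = 501.94 N·m

502 N·m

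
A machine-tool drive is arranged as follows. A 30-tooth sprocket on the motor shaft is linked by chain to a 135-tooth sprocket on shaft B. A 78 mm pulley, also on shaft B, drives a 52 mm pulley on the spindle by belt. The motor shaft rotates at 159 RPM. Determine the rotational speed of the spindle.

53 RPM

the motor shaft → shaft B (chain, 135/30): 159 ÷ 4.5 = 35.333 RPM
shaft B → the spindle (belt, 52/78): 35.333 ÷ 0.66667 = 53 RPM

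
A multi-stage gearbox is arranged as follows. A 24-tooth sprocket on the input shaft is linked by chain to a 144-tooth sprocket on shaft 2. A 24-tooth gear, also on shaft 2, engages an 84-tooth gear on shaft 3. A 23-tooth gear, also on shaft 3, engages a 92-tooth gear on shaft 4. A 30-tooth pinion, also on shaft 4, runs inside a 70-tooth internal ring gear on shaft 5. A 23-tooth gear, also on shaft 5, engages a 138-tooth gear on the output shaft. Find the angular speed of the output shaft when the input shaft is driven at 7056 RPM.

6 RPM

Chain: ratio = 144/24 = 6, so shaft 2 turns at 7056 / 6 = 1176 RPM.
Gear mesh: ratio = 84/24 = 3.5, so shaft 3 turns at 1176 / 3.5 = 336 RPM.
Gear mesh: ratio = 92/23 = 4, so shaft 4 turns at 336 / 4 = 84 RPM.
Internal gear: ratio = 70/30 = 2.3333, so shaft 5 turns at 84 / 2.3333 = 36 RPM.
Gear mesh: ratio = 138/23 = 6, so the output shaft turns at 36 / 6 = 6 RPM.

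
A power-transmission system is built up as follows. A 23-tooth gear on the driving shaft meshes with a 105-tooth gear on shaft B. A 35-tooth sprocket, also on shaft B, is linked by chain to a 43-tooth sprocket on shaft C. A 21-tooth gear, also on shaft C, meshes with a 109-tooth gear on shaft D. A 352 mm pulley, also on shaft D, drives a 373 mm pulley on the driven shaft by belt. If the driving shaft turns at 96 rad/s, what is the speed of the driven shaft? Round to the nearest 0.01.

gear mesh 105/23 = 4.5652 → 96/4.5652 = 21.029 rad/s
chain 43/35 = 1.2286 → 21.029/1.2286 = 17.116 rad/s
gear mesh 109/21 = 5.1905 → 17.116/5.1905 = 3.2976 rad/s
belt 373/352 = 1.0597 → 3.2976/1.0597 = 3.112 rad/s

3.11 rad/s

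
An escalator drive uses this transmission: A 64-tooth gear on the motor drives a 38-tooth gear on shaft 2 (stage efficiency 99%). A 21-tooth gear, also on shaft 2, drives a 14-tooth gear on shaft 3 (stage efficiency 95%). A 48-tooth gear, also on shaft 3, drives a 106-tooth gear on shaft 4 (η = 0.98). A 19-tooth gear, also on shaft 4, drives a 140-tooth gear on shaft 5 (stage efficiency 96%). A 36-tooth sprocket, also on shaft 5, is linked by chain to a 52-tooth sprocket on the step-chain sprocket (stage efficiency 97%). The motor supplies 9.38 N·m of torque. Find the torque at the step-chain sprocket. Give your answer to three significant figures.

gear mesh 38/64 = 0.59375 → τ = 9.38·0.59375·0.99 = 5.5137 N·m
gear mesh 14/21 = 0.66667 → τ = 5.5137·0.66667·0.95 = 3.492 N·m
gear mesh 106/48 = 2.2083 → τ = 3.492·2.2083·0.98 = 7.5573 N·m
gear mesh 140/19 = 7.3684 → τ = 7.5573·7.3684·0.96 = 53.458 N·m
chain 52/36 = 1.4444 → τ = 53.458·1.4444·0.97 = 74.9 N·m

74.9 N·m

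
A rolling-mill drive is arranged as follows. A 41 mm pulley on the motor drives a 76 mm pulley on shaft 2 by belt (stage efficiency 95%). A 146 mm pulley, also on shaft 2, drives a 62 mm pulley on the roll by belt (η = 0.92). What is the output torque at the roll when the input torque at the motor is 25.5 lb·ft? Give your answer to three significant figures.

17.5 lb·ft

Belt: ratio = 76/41 = 1.8537; torque at shaft 2 = 25.5 × 1.8537 × 0.95 = 44.905 lb·ft.
Belt: ratio = 62/146 = 0.42466; torque at the roll = 44.905 × 0.42466 × 0.92 = 17.544 lb·ft.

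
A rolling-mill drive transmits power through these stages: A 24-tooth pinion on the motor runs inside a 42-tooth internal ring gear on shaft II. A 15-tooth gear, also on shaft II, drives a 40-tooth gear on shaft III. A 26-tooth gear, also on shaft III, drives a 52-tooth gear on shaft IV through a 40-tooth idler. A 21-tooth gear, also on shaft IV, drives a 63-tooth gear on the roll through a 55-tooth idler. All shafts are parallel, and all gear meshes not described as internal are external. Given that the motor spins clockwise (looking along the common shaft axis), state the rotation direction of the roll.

the motor → shaft II: internal mesh, same direction → CW.
shaft II → shaft III: external mesh, 1 reversal → CCW.
shaft III → shaft IV: driver → idler → driven is 2 external meshes, 2 reversals → CCW.
shaft IV → the roll: driver → idler → driven is 2 external meshes, 2 reversals → CCW.
5 reversals in total — an odd number — so the roll turns opposite to the motor.

counterclockwise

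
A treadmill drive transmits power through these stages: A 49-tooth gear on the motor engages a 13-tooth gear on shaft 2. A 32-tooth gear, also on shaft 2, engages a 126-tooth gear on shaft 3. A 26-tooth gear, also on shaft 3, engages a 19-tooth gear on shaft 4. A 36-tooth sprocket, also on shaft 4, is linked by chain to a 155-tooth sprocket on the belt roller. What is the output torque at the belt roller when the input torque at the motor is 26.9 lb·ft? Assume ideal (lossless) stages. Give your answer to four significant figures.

Gear mesh: ratio = 13/49 = 0.26531; torque at shaft 2 = 26.9 × 0.26531 = 7.1367 lb·ft.
Gear mesh: ratio = 126/32 = 3.9375; torque at shaft 3 = 7.1367 × 3.9375 = 28.101 lb·ft.
Gear mesh: ratio = 19/26 = 0.73077; torque at shaft 4 = 28.101 × 0.73077 = 20.535 lb·ft.
Chain: ratio = 155/36 = 4.3056; torque at the belt roller = 20.535 × 4.3056 = 88.416 lb·ft.

88.42 lb·ft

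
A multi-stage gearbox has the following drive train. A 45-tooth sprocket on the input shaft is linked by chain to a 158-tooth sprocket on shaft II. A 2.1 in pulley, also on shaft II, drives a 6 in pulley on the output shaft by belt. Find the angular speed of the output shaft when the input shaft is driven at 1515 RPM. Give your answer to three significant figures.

chain 158/45 = 3.5111 → 1515/3.5111 = 431.49 RPM
belt 6/2.1 = 2.8571 → 431.49/2.8571 = 151.02 RPM

151 RPM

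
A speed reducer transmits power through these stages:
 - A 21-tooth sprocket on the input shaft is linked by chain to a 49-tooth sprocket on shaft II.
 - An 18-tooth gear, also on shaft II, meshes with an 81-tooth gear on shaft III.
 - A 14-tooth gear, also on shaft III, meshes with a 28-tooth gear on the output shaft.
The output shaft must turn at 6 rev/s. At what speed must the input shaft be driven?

Overall ratio R = 2.3333 × 4.5 × 2 = 21.
Required input speed = output speed × R = 6 × 21 = 126 rev/s.

126 rev/s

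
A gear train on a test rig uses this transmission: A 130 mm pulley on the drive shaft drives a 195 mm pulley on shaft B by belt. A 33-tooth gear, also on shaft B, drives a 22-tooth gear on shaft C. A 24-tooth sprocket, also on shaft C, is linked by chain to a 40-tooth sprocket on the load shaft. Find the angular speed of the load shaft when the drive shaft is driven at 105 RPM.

the drive shaft → shaft B (belt, 195/130): 105 ÷ 1.5 = 70 RPM
shaft B → shaft C (gear mesh, 22/33): 70 ÷ 0.66667 = 105 RPM
shaft C → the load shaft (chain, 40/24): 105 ÷ 1.6667 = 63 RPM

63 RPM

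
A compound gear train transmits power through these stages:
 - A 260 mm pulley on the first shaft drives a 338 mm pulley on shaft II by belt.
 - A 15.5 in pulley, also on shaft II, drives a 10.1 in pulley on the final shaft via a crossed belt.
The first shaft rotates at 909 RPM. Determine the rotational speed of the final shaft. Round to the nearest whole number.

1073 RPM

the first shaft → shaft II (belt, 338/260): 909 ÷ 1.3 = 699.23 RPM
shaft II → the final shaft (belt, 10.1/15.5): 699.23 ÷ 0.65161 = 1073.1 RPM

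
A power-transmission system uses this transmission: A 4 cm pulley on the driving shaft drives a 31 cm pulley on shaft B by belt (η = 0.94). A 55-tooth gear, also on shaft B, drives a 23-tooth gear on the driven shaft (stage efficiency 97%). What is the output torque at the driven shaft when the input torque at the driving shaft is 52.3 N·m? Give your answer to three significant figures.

155 N·m

belt 31/4 = 7.75 → τ = 52.3·7.75·0.94 = 381.01 N·m
gear mesh 23/55 = 0.41818 → τ = 381.01·0.41818·0.97 = 154.55 N·m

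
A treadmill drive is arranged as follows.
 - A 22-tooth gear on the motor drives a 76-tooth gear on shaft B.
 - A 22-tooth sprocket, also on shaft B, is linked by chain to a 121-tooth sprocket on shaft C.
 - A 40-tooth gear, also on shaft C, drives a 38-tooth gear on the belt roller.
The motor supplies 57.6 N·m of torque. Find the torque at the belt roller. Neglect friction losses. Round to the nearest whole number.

1040 N·m

gear mesh 76/22 = 3.4545 → τ = 57.6·3.4545 = 198.98 N·m
chain 121/22 = 5.5 → τ = 198.98·5.5 = 1094.4 N·m
gear mesh 38/40 = 0.95 → τ = 1094.4·0.95 = 1039.7 N·m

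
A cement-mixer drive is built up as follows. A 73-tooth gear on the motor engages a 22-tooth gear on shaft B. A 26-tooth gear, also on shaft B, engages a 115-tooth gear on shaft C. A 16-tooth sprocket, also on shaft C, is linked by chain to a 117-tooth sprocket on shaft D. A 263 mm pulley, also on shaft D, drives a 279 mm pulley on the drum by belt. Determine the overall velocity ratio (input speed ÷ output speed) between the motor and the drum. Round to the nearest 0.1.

Each stage contributes driven/driver: gear mesh 22/73 = 0.30137, gear mesh 115/26 = 4.4231, chain 117/16 = 7.3125, belt 279/263 = 1.0608.
Overall: 0.30137 × 4.4231 × 7.3125 × 1.0608 = 10.34.

10.3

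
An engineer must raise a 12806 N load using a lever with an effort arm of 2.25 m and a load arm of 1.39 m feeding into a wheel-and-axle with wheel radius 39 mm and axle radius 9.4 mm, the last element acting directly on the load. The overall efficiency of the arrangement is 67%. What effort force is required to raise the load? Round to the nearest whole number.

2846 N

Lever MA = effort arm / load arm = 2.25/1.39 = 1.6187.
Wheel-and-axle MA = R/r = 39/9.4 = 4.1489.
Combined ideal MA = 1.6187 × 4.1489 = 6.7159.
Actual MA = 6.7159 × 0.67 = 4.4997.
Effort = load / actual MA = 12806 / 4.4997 = 2846 N.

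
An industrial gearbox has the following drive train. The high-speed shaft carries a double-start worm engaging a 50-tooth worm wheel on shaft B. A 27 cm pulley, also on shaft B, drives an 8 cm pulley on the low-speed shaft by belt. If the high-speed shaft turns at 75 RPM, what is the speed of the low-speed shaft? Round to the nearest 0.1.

10.1 RPM

the high-speed shaft → shaft B (worm, 50/2): 75 ÷ 25 = 3 RPM
shaft B → the low-speed shaft (belt, 8/27): 3 ÷ 0.2963 = 10.125 RPM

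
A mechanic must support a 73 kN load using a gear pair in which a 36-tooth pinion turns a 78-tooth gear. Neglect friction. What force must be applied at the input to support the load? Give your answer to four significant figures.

33.69 kN

Gear pair MA = 78/36 = 2.1667.
Effort = load / MA = 73 / 2.1667 = 33.692 kN.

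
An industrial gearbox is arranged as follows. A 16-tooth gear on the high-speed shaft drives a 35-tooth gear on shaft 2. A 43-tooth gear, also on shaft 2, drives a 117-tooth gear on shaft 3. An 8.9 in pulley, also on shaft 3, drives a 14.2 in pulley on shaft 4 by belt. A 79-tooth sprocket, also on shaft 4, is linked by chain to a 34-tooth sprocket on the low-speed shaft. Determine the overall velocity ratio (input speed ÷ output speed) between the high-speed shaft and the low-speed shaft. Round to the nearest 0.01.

Each stage contributes driven/driver: gear mesh 35/16 = 2.1875, gear mesh 117/43 = 2.7209, belt 14.2/8.9 = 1.5955, chain 34/79 = 0.43038.
Overall: 2.1875 × 2.7209 × 1.5955 × 0.43038 = 4.0871.

4.09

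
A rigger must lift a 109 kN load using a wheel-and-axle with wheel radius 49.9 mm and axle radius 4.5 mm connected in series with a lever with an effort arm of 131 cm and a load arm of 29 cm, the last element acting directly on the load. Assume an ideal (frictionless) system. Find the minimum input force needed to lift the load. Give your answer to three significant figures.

Wheel-and-axle MA = R/r = 49.9/4.5 = 11.089.
Lever MA = effort arm / load arm = 131/29 = 4.5172.
Combined ideal MA = 11.089 × 4.5172 = 50.091.
Effort = load / MA = 109 / 50.091 = 2.176 kN.

2.18 kN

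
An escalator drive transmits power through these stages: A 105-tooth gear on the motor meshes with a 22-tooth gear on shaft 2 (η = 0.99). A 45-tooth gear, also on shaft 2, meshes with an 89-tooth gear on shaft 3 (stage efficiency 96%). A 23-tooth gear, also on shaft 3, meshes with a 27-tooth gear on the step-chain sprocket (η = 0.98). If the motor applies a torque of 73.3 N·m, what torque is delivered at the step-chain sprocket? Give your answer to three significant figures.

33.2 N·m

After the gear mesh (22/105): 73.3 × 0.20952 × 0.99 = 15.205 N·m
After the gear mesh (89/45): 15.205 × 1.9778 × 0.96 = 28.868 N·m
After the gear mesh (27/23): 28.868 × 1.1739 × 0.98 = 33.211 N·m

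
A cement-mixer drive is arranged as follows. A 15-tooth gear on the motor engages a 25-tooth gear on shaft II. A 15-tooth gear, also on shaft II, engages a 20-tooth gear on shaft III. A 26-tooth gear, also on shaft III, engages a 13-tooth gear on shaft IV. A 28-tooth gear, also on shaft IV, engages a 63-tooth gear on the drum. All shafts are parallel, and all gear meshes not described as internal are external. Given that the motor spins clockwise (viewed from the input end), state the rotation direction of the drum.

clockwise

the motor → shaft II: external mesh, 1 reversal → CCW.
shaft II → shaft III: external mesh, 1 reversal → CW.
shaft III → shaft IV: external mesh, 1 reversal → CCW.
shaft IV → the drum: external mesh, 1 reversal → CW.
4 reversals in total — an even number — so the drum turns the same way as the motor.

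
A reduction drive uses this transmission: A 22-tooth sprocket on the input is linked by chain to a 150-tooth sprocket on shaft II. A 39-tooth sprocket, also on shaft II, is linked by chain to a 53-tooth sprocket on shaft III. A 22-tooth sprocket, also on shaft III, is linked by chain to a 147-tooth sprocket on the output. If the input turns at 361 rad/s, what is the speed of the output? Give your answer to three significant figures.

Chain: ratio = 150/22 = 6.8182, so shaft II turns at 361 / 6.8182 = 52.947 rad/s.
Chain: ratio = 53/39 = 1.359, so shaft III turns at 52.947 / 1.359 = 38.961 rad/s.
Chain: ratio = 147/22 = 6.6818, so the output turns at 38.961 / 6.6818 = 5.8309 rad/s.

5.83 rad/s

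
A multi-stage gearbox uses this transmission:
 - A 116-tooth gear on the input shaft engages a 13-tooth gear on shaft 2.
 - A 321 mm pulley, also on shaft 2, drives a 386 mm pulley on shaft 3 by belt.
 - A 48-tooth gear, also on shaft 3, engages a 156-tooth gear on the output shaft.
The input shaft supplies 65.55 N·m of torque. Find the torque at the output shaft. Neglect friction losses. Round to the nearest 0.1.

After the gear mesh (13/116): 65.55 × 0.11207 = 7.3461 N·m
After the belt (386/321): 7.3461 × 1.2025 = 8.8337 N·m
After the gear mesh (156/48): 8.8337 × 3.25 = 28.709 N·m

28.7 N·m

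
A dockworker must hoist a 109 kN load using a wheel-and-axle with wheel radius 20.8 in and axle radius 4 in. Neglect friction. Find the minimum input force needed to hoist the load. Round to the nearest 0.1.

Wheel-and-axle MA = R/r = 20.8/4 = 5.2.
Effort = load / MA = 109 / 5.2 = 20.962 kN.

21.0 kN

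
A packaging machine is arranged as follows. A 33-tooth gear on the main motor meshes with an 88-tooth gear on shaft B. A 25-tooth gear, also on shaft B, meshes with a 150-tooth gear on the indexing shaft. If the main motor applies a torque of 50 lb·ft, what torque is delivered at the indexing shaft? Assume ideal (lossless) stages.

800 lb·ft

gear mesh 88/33 = 2.6667 → τ = 50·2.6667 = 133.33 lb·ft
gear mesh 150/25 = 6 → τ = 133.33·6 = 800 lb·ft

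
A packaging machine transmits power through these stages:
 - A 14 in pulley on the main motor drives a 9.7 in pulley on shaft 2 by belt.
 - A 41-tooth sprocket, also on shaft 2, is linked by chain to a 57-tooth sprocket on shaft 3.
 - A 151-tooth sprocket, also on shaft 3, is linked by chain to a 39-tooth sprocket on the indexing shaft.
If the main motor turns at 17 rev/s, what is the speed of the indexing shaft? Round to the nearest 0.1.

68.3 rev/s

Belt: ratio = 9.7/14 = 0.69286, so shaft 2 turns at 17 / 0.69286 = 24.536 rev/s.
Chain: ratio = 57/41 = 1.3902, so shaft 3 turns at 24.536 / 1.3902 = 17.649 rev/s.
Chain: ratio = 39/151 = 0.25828, so the indexing shaft turns at 17.649 / 0.25828 = 68.332 rev/s.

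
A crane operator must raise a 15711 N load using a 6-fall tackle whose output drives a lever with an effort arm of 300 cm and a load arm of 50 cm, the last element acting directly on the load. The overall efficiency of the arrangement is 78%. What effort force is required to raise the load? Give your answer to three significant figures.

Block-and-tackle MA = number of supporting rope parts = 6.
Lever MA = effort arm / load arm = 300/50 = 6.
Combined ideal MA = 6 × 6 = 36.
Actual MA = 36 × 0.78 = 28.08.
Effort = load / actual MA = 15711 / 28.08 = 559.51 N.

560 N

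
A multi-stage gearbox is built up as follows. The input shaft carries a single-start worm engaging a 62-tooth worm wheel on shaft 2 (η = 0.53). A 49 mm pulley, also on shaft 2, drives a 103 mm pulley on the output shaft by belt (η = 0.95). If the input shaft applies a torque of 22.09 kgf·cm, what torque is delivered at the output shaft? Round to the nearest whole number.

1450 kgf·cm

worm 62/1 = 62 → τ = 22.09·62·0.53 = 725.88 kgf·cm
belt 103/49 = 2.102 → τ = 725.88·2.102·0.95 = 1449.5 kgf·cm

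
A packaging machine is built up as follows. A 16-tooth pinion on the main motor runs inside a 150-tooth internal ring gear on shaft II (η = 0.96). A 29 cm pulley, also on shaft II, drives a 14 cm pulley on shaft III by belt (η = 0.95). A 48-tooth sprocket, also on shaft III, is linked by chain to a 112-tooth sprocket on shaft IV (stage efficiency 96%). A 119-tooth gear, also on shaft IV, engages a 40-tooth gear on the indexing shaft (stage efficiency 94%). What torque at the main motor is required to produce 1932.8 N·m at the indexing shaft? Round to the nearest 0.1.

661.6 N·m

Overall ratio R = 9.375 × 0.48276 × 2.3333 × 0.33613 = 3.5497; overall efficiency η = 0.96 × 0.95 × 0.96 × 0.94 = 0.8230.
Input torque = output torque / (R × η) = 1932.8 / (3.5497 × 0.8230) = 661.61 N·m.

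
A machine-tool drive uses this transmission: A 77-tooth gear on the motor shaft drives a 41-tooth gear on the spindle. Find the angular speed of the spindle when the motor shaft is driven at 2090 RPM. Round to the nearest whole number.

3925 RPM

the motor shaft → the spindle (gear mesh, 41/77): 2090 ÷ 0.53247 = 3925.1 RPM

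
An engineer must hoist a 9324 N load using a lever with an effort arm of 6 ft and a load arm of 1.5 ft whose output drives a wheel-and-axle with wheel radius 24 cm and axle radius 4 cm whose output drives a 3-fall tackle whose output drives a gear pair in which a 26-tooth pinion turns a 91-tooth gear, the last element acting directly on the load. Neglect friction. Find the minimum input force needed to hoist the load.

37 N

Lever MA = effort arm / load arm = 6/1.5 = 4.
Wheel-and-axle MA = R/r = 24/4 = 6.
Block-and-tackle MA = number of supporting rope parts = 3.
Gear pair MA = 91/26 = 3.5.
Combined ideal MA = 4 × 6 × 3 × 3.5 = 252.
Effort = load / MA = 9324 / 252 = 37 N.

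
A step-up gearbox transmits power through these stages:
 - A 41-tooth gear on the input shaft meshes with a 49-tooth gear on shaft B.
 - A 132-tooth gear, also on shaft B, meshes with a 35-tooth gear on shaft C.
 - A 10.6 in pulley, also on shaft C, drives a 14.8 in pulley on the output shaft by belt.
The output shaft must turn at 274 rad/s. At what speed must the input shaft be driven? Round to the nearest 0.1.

Overall ratio R = 1.1951 × 0.26515 × 1.3962 = 0.44245.
Required input speed = output speed × R = 274 × 0.44245 = 121.23 rad/s.

121.2 rad/s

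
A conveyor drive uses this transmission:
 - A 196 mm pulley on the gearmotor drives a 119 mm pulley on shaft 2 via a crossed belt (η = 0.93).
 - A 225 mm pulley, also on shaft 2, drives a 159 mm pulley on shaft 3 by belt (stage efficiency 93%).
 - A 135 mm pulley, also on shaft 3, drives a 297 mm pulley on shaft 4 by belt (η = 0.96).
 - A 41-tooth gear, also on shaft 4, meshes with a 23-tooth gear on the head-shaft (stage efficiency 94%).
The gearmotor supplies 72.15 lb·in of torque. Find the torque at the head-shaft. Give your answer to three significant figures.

Belt: ratio = 119/196 = 0.60714; torque at shaft 2 = 72.15 × 0.60714 × 0.93 = 40.739 lb·in.
Belt: ratio = 159/225 = 0.70667; torque at shaft 3 = 40.739 × 0.70667 × 0.93 = 26.774 lb·in.
Belt: ratio = 297/135 = 2.2; torque at shaft 4 = 26.774 × 2.2 × 0.96 = 56.546 lb·in.
Gear mesh: ratio = 23/41 = 0.56098; torque at the head-shaft = 56.546 × 0.56098 × 0.94 = 29.818 lb·in.

29.8 lb·in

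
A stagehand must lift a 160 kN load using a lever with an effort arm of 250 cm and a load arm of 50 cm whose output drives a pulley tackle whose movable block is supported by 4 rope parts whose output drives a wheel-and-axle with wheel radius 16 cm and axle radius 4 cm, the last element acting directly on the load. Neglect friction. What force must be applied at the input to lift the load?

2 kN

Lever MA = effort arm / load arm = 250/50 = 5.
Block-and-tackle MA = number of supporting rope parts = 4.
Wheel-and-axle MA = R/r = 16/4 = 4.
Combined ideal MA = 5 × 4 × 4 = 80.
Effort = load / MA = 160 / 80 = 2 kN.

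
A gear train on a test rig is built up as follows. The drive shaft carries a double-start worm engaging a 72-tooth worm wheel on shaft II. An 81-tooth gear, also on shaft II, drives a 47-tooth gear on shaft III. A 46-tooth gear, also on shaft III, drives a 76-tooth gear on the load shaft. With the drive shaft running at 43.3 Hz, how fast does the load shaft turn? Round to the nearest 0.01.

1.25 Hz

Worm: ratio = 72/2 = 36, so shaft II turns at 43.3 / 36 = 1.2028 Hz.
Gear mesh: ratio = 47/81 = 0.58025, so shaft III turns at 1.2028 / 0.58025 = 2.0729 Hz.
Gear mesh: ratio = 76/46 = 1.6522, so the load shaft turns at 2.0729 / 1.6522 = 1.2546 Hz.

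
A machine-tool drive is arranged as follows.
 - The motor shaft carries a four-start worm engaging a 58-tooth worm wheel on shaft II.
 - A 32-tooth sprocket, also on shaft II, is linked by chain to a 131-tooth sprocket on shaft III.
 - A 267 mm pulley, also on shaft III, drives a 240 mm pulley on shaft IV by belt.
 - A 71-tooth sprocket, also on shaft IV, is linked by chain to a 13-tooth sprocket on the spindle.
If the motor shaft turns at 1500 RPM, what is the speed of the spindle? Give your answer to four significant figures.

Worm: ratio = 58/4 = 14.5, so shaft II turns at 1500 / 14.5 = 103.45 RPM.
Chain: ratio = 131/32 = 4.0938, so shaft III turns at 103.45 / 4.0938 = 25.27 RPM.
Belt: ratio = 240/267 = 0.89888, so shaft IV turns at 25.27 / 0.89888 = 28.113 RPM.
Chain: ratio = 13/71 = 0.1831, so the spindle turns at 28.113 / 0.1831 = 153.54 RPM.

153.5 RPM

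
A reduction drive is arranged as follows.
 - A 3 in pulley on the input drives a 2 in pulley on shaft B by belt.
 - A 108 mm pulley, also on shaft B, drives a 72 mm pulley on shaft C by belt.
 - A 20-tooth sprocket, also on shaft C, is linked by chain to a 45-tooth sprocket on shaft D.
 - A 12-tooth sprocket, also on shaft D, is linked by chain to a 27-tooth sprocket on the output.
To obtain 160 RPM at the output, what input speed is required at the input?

Overall ratio R = 0.66667 × 0.66667 × 2.25 × 2.25 = 2.25.
Required input speed = output speed × R = 160 × 2.25 = 360 RPM.

360 RPM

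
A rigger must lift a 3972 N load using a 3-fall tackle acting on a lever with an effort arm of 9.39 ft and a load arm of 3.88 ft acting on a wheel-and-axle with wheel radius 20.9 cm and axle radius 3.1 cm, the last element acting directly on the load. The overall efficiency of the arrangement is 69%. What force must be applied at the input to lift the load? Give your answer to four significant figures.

Block-and-tackle MA = number of supporting rope parts = 3.
Lever MA = effort arm / load arm = 9.39/3.88 = 2.4201.
Wheel-and-axle MA = R/r = 20.9/3.1 = 6.7419.
Combined ideal MA = 3 × 2.4201 × 6.7419 = 48.949.
Actual MA = 48.949 × 0.69 = 33.774.
Effort = load / actual MA = 3972 / 33.774 = 117.6 N.

117.6 N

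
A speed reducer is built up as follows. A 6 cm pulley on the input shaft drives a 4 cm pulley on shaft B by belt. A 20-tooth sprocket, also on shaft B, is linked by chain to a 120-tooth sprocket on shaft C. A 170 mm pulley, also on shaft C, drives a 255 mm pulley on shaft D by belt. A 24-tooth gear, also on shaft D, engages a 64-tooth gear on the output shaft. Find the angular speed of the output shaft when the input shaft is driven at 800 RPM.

50 RPM

Belt: ratio = 4/6 = 0.66667, so shaft B turns at 800 / 0.66667 = 1200 RPM.
Chain: ratio = 120/20 = 6, so shaft C turns at 1200 / 6 = 200 RPM.
Belt: ratio = 255/170 = 1.5, so shaft D turns at 200 / 1.5 = 133.33 RPM.
Gear mesh: ratio = 64/24 = 2.6667, so the output shaft turns at 133.33 / 2.6667 = 50 RPM.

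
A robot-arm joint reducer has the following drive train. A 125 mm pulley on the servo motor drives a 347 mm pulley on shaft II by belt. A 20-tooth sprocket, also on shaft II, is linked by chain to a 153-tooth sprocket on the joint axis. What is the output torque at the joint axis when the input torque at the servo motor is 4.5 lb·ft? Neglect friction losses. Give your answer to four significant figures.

belt 347/125 = 2.776 → τ = 4.5·2.776 = 12.492 lb·ft
chain 153/20 = 7.65 → τ = 12.492·7.65 = 95.564 lb·ft

95.56 lb·ft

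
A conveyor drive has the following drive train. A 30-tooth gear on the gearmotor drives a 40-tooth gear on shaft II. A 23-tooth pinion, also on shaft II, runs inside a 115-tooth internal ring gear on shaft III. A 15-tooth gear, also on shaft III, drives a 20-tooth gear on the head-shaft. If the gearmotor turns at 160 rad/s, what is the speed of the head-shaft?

18 rad/s

Gear mesh: ratio = 40/30 = 1.3333, so shaft II turns at 160 / 1.3333 = 120 rad/s.
Internal gear: ratio = 115/23 = 5, so shaft III turns at 120 / 5 = 24 rad/s.
Gear mesh: ratio = 20/15 = 1.3333, so the head-shaft turns at 24 / 1.3333 = 18 rad/s.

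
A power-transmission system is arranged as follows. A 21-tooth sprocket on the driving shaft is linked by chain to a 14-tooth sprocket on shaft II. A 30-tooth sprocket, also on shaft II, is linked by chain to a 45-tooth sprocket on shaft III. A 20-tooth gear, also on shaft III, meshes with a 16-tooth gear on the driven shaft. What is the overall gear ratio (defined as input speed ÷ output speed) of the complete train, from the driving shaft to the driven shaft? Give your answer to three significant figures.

0.800

Each stage contributes driven/driver: chain 14/21 = 0.66667, chain 45/30 = 1.5, gear mesh 16/20 = 0.8.
Overall: 0.66667 × 1.5 × 0.8 = 0.8.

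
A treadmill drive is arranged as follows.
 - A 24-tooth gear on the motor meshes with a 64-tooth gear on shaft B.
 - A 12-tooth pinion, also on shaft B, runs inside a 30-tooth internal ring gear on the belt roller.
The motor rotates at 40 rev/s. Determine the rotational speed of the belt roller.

6 rev/s

Gear mesh: ratio = 64/24 = 2.6667, so shaft B turns at 40 / 2.6667 = 15 rev/s.
Internal gear: ratio = 30/12 = 2.5, so the belt roller turns at 15 / 2.5 = 6 rev/s.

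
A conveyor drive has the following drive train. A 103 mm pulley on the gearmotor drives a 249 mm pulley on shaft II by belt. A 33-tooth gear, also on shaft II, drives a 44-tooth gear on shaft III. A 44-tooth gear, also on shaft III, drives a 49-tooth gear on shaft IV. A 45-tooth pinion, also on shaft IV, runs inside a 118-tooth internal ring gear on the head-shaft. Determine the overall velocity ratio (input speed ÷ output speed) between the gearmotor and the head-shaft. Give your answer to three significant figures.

Each stage contributes driven/driver: belt 249/103 = 2.4175, gear mesh 44/33 = 1.3333, gear mesh 49/44 = 1.1136, internal gear 118/45 = 2.6222.
Overall: 2.4175 × 1.3333 × 1.1136 × 2.6222 = 9.4127.

9.41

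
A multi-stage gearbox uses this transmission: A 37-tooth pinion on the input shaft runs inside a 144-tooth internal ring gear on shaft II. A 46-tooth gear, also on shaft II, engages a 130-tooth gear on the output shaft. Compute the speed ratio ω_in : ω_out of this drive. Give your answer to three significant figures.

11.0

Each stage contributes driven/driver: internal gear 144/37 = 3.8919, gear mesh 130/46 = 2.8261.
Overall: 3.8919 × 2.8261 = 10.999.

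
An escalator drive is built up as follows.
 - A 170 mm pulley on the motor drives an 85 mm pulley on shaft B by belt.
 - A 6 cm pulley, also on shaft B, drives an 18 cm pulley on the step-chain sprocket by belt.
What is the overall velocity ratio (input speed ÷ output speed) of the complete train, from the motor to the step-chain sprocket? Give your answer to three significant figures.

Each stage contributes driven/driver: belt 85/170 = 0.5, belt 18/6 = 3.
Overall: 0.5 × 3 = 1.5.

1.50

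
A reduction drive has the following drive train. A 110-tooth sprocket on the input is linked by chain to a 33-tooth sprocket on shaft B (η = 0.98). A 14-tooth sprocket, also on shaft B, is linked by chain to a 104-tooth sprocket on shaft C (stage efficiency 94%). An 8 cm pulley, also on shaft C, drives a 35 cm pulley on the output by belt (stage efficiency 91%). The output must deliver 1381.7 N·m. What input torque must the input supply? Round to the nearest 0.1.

Overall ratio R = 0.3 × 7.4286 × 4.375 = 9.75; overall efficiency η = 0.98 × 0.94 × 0.91 = 0.8383.
Input torque = output torque / (R × η) = 1381.7 / (9.75 × 0.8383) = 169.05 N·m.

169.0 N·m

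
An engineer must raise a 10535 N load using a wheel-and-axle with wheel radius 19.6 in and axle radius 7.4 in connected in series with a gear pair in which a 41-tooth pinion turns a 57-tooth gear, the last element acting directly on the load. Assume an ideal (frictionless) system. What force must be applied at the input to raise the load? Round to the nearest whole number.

Wheel-and-axle MA = R/r = 19.6/7.4 = 2.6486.
Gear pair MA = 57/41 = 1.3902.
Combined ideal MA = 2.6486 × 1.3902 = 3.6823.
Effort = load / MA = 10535 / 3.6823 = 2861 N.

2861 N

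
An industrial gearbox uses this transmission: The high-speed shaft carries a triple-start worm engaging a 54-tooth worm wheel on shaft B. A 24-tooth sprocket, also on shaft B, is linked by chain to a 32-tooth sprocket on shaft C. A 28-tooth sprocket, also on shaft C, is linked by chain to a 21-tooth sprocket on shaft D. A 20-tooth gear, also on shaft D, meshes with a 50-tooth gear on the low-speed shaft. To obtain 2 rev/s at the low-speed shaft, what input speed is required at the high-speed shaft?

90 rev/s

Overall ratio R = 18 × 1.3333 × 0.75 × 2.5 = 45.
Required input speed = output speed × R = 2 × 45 = 90 rev/s.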